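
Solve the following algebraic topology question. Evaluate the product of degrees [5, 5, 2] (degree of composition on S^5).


Degree is multiplicative: deg(composition) = product of degrees.
= (5) * (5) * (2) = 50

50


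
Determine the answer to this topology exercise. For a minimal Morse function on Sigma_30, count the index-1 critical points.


A perfect Morse function has m_k = b_k.
For Sigma_30: b_0=1, b_1=2g=60, b_2=1.
Saddles m_1 = 2g = 60

60


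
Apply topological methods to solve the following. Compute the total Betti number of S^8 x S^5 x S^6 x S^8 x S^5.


Total Betti number is multiplicative under products.
Each S^d (d>=1) has total Betti number 2.
There are 5 sphere factors.
Total = 2^5 = 32

32


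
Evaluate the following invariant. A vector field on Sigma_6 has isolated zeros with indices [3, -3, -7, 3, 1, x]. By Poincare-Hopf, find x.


Poincare-Hopf: sum of indices = chi(M).
chi(Sigma_6) = 2 - 2*6 = -10.
Sum of known indices = -3.
x = chi - (sum known) = -10 - (-3) = -7

-7


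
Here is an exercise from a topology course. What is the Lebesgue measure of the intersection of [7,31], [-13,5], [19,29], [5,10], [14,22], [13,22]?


Intersection = [max(a_i), min(b_i)] = [19, 5].
Since 19 > 5, the intersection is empty.
Length = 0

0


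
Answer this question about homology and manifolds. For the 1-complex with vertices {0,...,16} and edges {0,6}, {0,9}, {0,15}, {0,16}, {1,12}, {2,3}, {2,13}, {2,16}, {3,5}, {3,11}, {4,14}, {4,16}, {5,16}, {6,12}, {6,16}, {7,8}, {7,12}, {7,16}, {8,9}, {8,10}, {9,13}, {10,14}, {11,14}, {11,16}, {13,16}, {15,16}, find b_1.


b_1 = E - V + (number of components).
E = 26, V = 17, components = 1.
b_1 = 26 - 17 + 1 = 10

10


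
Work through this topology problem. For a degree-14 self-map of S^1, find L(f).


On S^1: L(f) = tr(f_0*) + (-1)^1 tr(f_1*) = 1 + (-1)^1 * deg(f).
L(f) = 1 + (-1)^1 * 14 = 1 + -14 = -13

-13


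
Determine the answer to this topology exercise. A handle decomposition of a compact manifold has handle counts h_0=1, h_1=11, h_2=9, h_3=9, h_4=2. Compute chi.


Handles of index k contribute (-1)^k to chi (same as CW cells).
chi = (1) + (-11) + (9) + (-9) + (2) = -8

-8


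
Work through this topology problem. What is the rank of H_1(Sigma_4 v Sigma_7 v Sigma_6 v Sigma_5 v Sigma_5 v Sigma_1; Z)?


For a wedge X v Y: reduced H_k(X v Y) = H_k(X) + H_k(Y).
Each Sigma_g contributes b_1 = 2g.
b_1 = 8 + 14 + 12 + 10 + 10 + 2 = 56

56


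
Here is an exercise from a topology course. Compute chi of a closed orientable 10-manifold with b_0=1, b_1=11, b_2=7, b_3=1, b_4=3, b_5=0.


By Poincare duality b_k = b_{10-k}, so full Betti numbers: b_0=1, b_1=11, b_2=7, b_3=1, b_4=3, b_5=0, b_6=3, b_7=1, b_8=7, b_9=11, b_10=1.
chi = sum (-1)^k b_k = -2

-2


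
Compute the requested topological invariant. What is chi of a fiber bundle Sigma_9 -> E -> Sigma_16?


For a fiber bundle F -> E -> B (with CW structure): chi(E) = chi(B) * chi(F).
chi(Sigma_16) = -30, chi(Sigma_9) = -16.
chi(E) = (-30) * (-16) = 480

480


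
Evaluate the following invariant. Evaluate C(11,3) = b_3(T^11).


By the Kunneth formula, b_k(T^n) = C(n,k).
b_3(T^11) = C(11,3).
C(11,3) = 11!/(3!*8!) = 165

165


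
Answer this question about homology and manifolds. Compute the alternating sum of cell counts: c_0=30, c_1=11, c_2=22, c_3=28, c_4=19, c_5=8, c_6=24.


chi = sum_k (-1)^k c_k.
= (-1)^0*30 + (-1)^1*11 + (-1)^2*22 + (-1)^3*28 + (-1)^4*19 + (-1)^5*8 + (-1)^6*24
= (30) + (-11) + (22) + (-28) + (19) + (-8) + (24)
= 48

48


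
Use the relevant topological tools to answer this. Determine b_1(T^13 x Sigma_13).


pi_1(A x B) = pi_1(A) x pi_1(B); rank of abelianization = b_1.
b_1(T^13) = 13, b_1(Sigma_13) = 2*13 = 26.
b_1(product) = 13 + 26 = 39

39


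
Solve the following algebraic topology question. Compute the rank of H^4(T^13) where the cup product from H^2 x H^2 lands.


Cup product: H^p x H^q -> H^{p+q}; here p+q = 2+2 = 4.
rank H^k(T^n) = C(n,k).
C(13,4) = 715

715


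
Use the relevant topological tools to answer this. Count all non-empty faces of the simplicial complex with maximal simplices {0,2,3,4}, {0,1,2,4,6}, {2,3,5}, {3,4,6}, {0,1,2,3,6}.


Each maximal simplex on m vertices has 2^m - 1 nonempty faces.
Take the union (dedupe shared faces).
Total distinct faces = 56

56


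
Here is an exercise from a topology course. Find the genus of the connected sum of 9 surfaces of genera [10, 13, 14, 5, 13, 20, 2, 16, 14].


Genus is additive under connected sum of orientable surfaces.
g = 10 + 13 + 14 + 5 + 13 + 20 + 2 + 16 + 14 = 107

107


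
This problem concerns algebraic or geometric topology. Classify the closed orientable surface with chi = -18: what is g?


chi = 2 - 2g for closed orientable surfaces.
-18 = 2 - 2g
2g = 2 - (-18) = 20
g = 10

10


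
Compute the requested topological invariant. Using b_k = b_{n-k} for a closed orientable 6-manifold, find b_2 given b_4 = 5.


Poincare duality for closed orientable n-manifolds: b_k = b_{n-k}.
Here n = 6, so b_2 = b_4 = 5

5


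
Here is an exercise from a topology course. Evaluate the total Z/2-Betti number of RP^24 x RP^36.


dim H^*(RP^n; Z/2) = n+1 (one Z/2 in each degree 0..n).
Total Betti number is multiplicative.
Total = (24+1) * (36+1) = 25 * 37 = 925

925


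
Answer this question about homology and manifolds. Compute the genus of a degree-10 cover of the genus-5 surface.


For an n-sheeted cover: chi(E) = n * chi(B).
chi(Sigma_5) = 2 - 2*5 = -8.
chi(E) = 10 * (-8) = -80.
genus(E) = (2 - chi(E))/2 = (2 - (-80))/2 = 82/2 = 41

41


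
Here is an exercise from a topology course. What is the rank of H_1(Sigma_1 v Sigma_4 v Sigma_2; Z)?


For a wedge X v Y: reduced H_k(X v Y) = H_k(X) + H_k(Y).
Each Sigma_g contributes b_1 = 2g.
b_1 = 2 + 8 + 4 = 14

14


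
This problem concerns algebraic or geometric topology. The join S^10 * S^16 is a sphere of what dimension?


Join of spheres: S^m * S^n = S^{m+n+1}.
dim = 10 + 16 + 1 = 27

27


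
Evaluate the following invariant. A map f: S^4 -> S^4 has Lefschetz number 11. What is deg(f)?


L(f) = 1 + (-1)^4 deg(f) on S^4.
11 = 1 + (-1)^4 * deg(f)
(-1)^4 * deg(f) = 10
deg(f) = 10

10


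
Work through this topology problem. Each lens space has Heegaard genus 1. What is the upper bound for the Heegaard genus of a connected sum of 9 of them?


Heegaard genus satisfies g(A#B) <= g(A) + g(B).
Each lens space has g = 1.
Upper bound: 9 * 1 = 9

9


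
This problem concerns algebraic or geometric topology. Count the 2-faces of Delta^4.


Delta^4 has 4+1 vertices. A 2-face is a choice of 2+1 vertices.
f_2 = C(4+1, 2+1) = C(5,3) = 10

10


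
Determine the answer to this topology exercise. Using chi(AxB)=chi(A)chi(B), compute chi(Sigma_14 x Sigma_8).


chi(Sigma_14) = 2 - 2*14 = -26
chi(Sigma_8) = 2 - 2*8 = -14
chi(product) = (-26) * (-14) = 364

364


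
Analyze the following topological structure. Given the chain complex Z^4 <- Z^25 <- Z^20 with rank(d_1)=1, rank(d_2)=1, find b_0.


rank H_k = rank(ker d_k) - rank(im d_{k+1}).
rank(ker d_0) = rank(C_0) - rank(d_0) = 4 - 0 = 4.
rank(im d_{0+1}) = 1.
rank H_0 = 4 - 1 = 3

3


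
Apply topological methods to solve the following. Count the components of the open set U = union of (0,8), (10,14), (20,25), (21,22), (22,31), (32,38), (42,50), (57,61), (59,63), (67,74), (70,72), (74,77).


Sort and merge overlapping open intervals.
Merged: (0,8), (10,14), (20,31), (32,38), (42,50), (57,63), (67,74), (74,77).
Number of components = 8

8


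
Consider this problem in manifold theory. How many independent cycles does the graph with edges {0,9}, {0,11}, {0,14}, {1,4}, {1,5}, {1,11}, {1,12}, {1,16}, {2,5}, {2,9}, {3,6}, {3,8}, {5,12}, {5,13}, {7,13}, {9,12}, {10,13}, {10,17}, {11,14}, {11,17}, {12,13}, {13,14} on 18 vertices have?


b_1 = E - V + (number of components).
E = 22, V = 18, components = 3.
b_1 = 22 - 18 + 3 = 7

7


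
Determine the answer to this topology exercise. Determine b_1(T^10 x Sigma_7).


pi_1(A x B) = pi_1(A) x pi_1(B); rank of abelianization = b_1.
b_1(T^10) = 10, b_1(Sigma_7) = 2*7 = 14.
b_1(product) = 10 + 14 = 24

24


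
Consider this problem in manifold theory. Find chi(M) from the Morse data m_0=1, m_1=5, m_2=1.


Morse theory: chi(M) = sum_k (-1)^k m_k where m_k = #(index-k critical points).
= (1) + (-5) + (1) = -3

-3


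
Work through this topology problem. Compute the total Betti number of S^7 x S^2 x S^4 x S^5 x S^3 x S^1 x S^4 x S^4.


Total Betti number is multiplicative under products.
Each S^d (d>=1) has total Betti number 2.
There are 8 sphere factors.
Total = 2^8 = 256

256


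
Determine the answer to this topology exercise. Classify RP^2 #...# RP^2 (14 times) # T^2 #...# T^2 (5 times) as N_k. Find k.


Since a >= 1, the sum is non-orientable; each T^2 can be replaced by RP^2 # RP^2 (since T^2#RP^2 = 3RP^2).
Total crosscaps k = 14 + 2*5 = 24.
Check via chi: chi = 14*1 + 5*0 - (14+5-1)*2 = -22 = 2 - k = -22. Consistent.

24


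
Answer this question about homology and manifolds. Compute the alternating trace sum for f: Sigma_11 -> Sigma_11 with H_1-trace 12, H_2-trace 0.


L(f) = tr(f_0*) - tr(f_1*) + tr(f_2*).
= 1 - (12) + (0)
= -11

-11


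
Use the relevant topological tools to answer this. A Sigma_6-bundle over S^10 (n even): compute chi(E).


chi(S^10) = 2 (n even), chi(Sigma_6) = 2 - 2*6 = -10.
chi(E) = 2 * (-10) = -20

-20


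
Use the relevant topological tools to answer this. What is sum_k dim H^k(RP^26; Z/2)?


H^k(RP^26; Z/2) = Z/2 for each 0 <= k <= 26.
Total dimension = 26 + 1 = 27

27


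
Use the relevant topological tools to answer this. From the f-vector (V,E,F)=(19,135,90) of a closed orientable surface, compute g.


chi = V - E + F = 19 - 135 + 90 = -26
For orientable closed surface: chi = 2 - 2g, so g = (2 - chi)/2.
g = (2 - (-26)) / 2 = 28 / 2 = 14

14


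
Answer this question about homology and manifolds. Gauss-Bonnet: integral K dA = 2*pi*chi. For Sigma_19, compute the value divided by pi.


Gauss-Bonnet: integral K dA = 2*pi*chi(M).
chi(Sigma_19) = 2 - 2*19 = -36.
(integral K dA)/pi = 2*chi = 2*(-36) = -72

-72


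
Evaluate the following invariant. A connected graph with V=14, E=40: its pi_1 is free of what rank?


For a connected graph: rank(pi_1) = b_1 = E - V + 1 = 1 - chi.
chi = V - E = 14 - 40 = -26.
rank = 1 - (-26) = 40 - 14 + 1 = 27

27


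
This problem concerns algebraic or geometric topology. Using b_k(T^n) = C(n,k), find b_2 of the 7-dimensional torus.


By the Kunneth formula, b_k(T^n) = C(n,k).
b_2(T^7) = C(7,2).
C(7,2) = 7!/(2!*5!) = 21

21


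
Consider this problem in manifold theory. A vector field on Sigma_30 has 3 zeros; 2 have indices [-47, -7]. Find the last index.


Poincare-Hopf: sum of indices = chi(M).
chi(Sigma_30) = 2 - 2*30 = -58.
Sum of known indices = -54.
x = chi - (sum known) = -58 - (-54) = -4

-4


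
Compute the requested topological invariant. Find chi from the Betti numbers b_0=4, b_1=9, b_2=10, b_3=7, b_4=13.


chi = sum_k (-1)^k b_k.
= (4) + (-9) + (10) + (-7) + (13)
= 11

11


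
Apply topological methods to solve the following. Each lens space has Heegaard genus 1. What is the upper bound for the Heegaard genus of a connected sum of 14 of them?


Heegaard genus satisfies g(A#B) <= g(A) + g(B).
Each lens space has g = 1.
Upper bound: 14 * 1 = 14

14


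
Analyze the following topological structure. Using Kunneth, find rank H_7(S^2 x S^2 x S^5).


Each S^d has Poincare polynomial 1 + t^d.
The product S^2 x S^2 x S^5 has Poincare polynomial prod(1+t^d_i).
Expanding: b_0=1, b_2=2, b_4=1, b_5=1, b_7=2, b_9=1.
b_7 = 2

2


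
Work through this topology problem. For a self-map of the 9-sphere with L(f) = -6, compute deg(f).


L(f) = 1 + (-1)^9 deg(f) on S^9.
-6 = 1 + (-1)^9 * deg(f)
(-1)^9 * deg(f) = -7
deg(f) = 7

7


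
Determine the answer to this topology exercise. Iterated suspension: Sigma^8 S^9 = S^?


Each suspension raises dimension by 1: Sigma S^n = S^{n+1}.
Sigma^8 S^9 = S^{9+8} = S^17

17


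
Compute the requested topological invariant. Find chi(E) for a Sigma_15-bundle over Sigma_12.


For a fiber bundle F -> E -> B (with CW structure): chi(E) = chi(B) * chi(F).
chi(Sigma_12) = -22, chi(Sigma_15) = -28.
chi(E) = (-22) * (-28) = 616

616


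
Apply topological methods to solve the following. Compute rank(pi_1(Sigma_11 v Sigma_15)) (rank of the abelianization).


For a wedge: H_1(A v B) = H_1(A) + H_1(B).
b_1(Sigma_11) = 22, b_1(Sigma_15) = 30.
b_1 = 22 + 30 = 52

52


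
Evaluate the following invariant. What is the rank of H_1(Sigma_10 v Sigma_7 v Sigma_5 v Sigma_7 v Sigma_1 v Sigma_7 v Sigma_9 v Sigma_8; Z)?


For a wedge X v Y: reduced H_k(X v Y) = H_k(X) + H_k(Y).
Each Sigma_g contributes b_1 = 2g.
b_1 = 20 + 14 + 10 + 14 + 2 + 14 + 18 + 16 = 108

108


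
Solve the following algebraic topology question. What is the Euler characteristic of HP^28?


HP^28 has one cell in each dimension 0, 4, ..., 4*28 (28+1 cells, all even-dim).
chi = 28 + 1 = 29

29


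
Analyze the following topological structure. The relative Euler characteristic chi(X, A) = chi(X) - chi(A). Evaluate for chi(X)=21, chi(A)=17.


Relative Euler characteristic: chi(X, A) = chi(X) - chi(A).
= 21 - (17) = 4

4


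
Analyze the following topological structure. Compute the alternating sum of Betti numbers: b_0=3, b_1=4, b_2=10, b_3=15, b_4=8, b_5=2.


chi = sum_k (-1)^k b_k.
= (3) + (-4) + (10) + (-15) + (8) + (-2)
= 0

0


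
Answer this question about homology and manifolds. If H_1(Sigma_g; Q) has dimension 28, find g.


For a closed orientable surface: b_1 = 2g.
28 = 2g
g = 28 / 2 = 14

14


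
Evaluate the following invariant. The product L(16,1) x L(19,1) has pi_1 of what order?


pi_1(X x Y) = pi_1(X) x pi_1(Y).
pi_1(L(16,1)) = Z/16, pi_1(L(19,1)) = Z/19.
|Z/16 x Z/19| = 16 * 19 = 304

304


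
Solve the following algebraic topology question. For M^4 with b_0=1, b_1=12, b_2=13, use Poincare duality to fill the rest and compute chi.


By Poincare duality b_k = b_{4-k}, so full Betti numbers: b_0=1, b_1=12, b_2=13, b_3=12, b_4=1.
chi = sum (-1)^k b_k = -9

-9


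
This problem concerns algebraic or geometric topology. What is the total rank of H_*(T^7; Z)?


b_k(T^7) = C(7,k), so the sum over k is sum_k C(7,k) = 2^7.
Total = 2^7 = 128

128


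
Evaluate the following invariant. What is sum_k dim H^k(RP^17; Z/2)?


H^k(RP^17; Z/2) = Z/2 for each 0 <= k <= 17.
Total dimension = 17 + 1 = 18

18


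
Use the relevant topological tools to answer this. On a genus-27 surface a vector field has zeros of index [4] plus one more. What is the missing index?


Poincare-Hopf: sum of indices = chi(M).
chi(Sigma_27) = 2 - 2*27 = -52.
Sum of known indices = 4.
x = chi - (sum known) = -52 - (4) = -56

-56


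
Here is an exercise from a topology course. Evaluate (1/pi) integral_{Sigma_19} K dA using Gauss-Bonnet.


Gauss-Bonnet: integral K dA = 2*pi*chi(M).
chi(Sigma_19) = 2 - 2*19 = -36.
(integral K dA)/pi = 2*chi = 2*(-36) = -72

-72


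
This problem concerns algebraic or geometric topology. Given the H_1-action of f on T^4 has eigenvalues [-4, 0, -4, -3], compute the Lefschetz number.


For a torus self-map: L(f) = det(I - A) where A acts on H_1.
L(f) = (1--4) * (1-0) * (1--4) * (1--3) = 5 * 1 * 5 * 4 = 100

100


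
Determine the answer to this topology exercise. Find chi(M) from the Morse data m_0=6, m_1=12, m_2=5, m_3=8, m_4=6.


Morse theory: chi(M) = sum_k (-1)^k m_k where m_k = #(index-k critical points).
= (6) + (-12) + (5) + (-8) + (6) = -3

-3


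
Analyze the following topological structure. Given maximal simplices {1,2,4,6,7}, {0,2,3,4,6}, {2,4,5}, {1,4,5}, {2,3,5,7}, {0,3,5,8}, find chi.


Enumerate all faces; f-vector: f_0=9, f_1=27, f_2=29, f_3=12, f_4=2.
chi = sum (-1)^k f_k = 1

1


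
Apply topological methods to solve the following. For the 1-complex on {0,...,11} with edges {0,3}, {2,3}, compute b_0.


Run DFS/union-find over 12 vertices.
V = 12, E = 2.
Number of components = 10

10


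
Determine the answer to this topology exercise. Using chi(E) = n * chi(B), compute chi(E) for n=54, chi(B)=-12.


For a finite covering: chi(E) = (number of sheets) * chi(B).
chi(E) = 54 * (-12) = -648

-648


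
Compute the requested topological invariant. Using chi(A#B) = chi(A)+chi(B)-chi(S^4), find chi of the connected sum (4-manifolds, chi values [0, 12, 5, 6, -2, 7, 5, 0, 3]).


For n-manifolds: chi(A#B) = chi(A) + chi(B) - chi(S^4).
chi(S^4) = 1 + (-1)^4 = 2.
chi(#) = (sum chi_i) - (9-1)*chi(S^4) = 36 - 8*2 = 20

20


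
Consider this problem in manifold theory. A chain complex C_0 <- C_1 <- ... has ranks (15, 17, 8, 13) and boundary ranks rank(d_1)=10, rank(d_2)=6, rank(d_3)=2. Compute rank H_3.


rank H_k = rank(ker d_k) - rank(im d_{k+1}).
rank(ker d_3) = rank(C_3) - rank(d_3) = 13 - 2 = 11.
rank(im d_{3+1}) = 0.
rank H_3 = 11 - 0 = 11

11


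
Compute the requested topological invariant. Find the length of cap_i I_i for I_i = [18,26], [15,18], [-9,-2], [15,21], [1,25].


Intersection = [max(a_i), min(b_i)] = [18, -2].
Since 18 > -2, the intersection is empty.
Length = 0

0


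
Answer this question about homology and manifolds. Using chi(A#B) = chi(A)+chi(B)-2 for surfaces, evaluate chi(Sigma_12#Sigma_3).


chi(Sigma_12) = 2 - 2*12 = -22
chi(Sigma_3) = 2 - 2*3 = -4
For surfaces: chi(A#B) = chi(A) + chi(B) - 2.
chi = -22 + -4 - 2 = -28

-28


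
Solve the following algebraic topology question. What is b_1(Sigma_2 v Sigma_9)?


For a wedge: H_1(A v B) = H_1(A) + H_1(B).
b_1(Sigma_2) = 4, b_1(Sigma_9) = 18.
b_1 = 4 + 18 = 22

22


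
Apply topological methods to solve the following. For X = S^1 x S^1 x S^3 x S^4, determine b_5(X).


Each S^d has Poincare polynomial 1 + t^d.
The product S^1 x S^1 x S^3 x S^4 has Poincare polynomial prod(1+t^d_i).
Expanding: b_0=1, b_1=2, b_2=1, b_3=1, b_4=3, b_5=3, b_6=1, b_7=1, b_8=2, b_9=1.
b_5 = 3

3


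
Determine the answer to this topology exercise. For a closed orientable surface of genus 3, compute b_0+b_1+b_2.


For Sigma_3: b_0 = 1, b_1 = 2g = 6, b_2 = 1.
Total = 1 + 6 + 1 = 8

8


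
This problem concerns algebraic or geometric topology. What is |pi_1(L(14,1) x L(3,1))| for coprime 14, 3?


pi_1(X x Y) = pi_1(X) x pi_1(Y).
pi_1(L(14,1)) = Z/14, pi_1(L(3,1)) = Z/3.
|Z/14 x Z/3| = 14 * 3 = 42

42


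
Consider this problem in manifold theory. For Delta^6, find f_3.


Delta^6 has 6+1 vertices. A 3-face is a choice of 3+1 vertices.
f_3 = C(6+1, 3+1) = C(7,4) = 35

35


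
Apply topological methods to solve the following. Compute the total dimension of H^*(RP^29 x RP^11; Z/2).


dim H^*(RP^n; Z/2) = n+1 (one Z/2 in each degree 0..n).
Total Betti number is multiplicative.
Total = (29+1) * (11+1) = 30 * 12 = 360

360


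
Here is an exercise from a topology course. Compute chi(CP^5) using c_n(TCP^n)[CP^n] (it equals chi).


For any closed oriented manifold, <e(TM),[M]> = chi(M).
chi(CP^5) = 5+1 = 6

6


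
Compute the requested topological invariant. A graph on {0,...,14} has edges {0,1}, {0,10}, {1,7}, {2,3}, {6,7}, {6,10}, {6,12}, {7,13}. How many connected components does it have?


Run DFS/union-find over 15 vertices.
V = 15, E = 8.
Number of components = 8

8


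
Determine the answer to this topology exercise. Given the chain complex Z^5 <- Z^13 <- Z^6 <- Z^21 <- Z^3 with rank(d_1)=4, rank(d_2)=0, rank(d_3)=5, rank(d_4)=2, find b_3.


rank H_k = rank(ker d_k) - rank(im d_{k+1}).
rank(ker d_3) = rank(C_3) - rank(d_3) = 21 - 5 = 16.
rank(im d_{3+1}) = 2.
rank H_3 = 16 - 2 = 14

14


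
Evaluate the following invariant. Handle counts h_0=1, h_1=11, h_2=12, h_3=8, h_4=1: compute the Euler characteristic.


Handles of index k contribute (-1)^k to chi (same as CW cells).
chi = (1) + (-11) + (12) + (-8) + (1) = -5

-5


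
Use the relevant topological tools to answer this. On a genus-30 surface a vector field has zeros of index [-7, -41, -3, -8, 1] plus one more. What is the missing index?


Poincare-Hopf: sum of indices = chi(M).
chi(Sigma_30) = 2 - 2*30 = -58.
Sum of known indices = -58.
x = chi - (sum known) = -58 - (-58) = 0

0


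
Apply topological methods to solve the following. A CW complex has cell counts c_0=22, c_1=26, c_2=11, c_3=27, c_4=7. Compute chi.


chi = sum_k (-1)^k c_k.
= (-1)^0*22 + (-1)^1*26 + (-1)^2*11 + (-1)^3*27 + (-1)^4*7
= (22) + (-26) + (11) + (-27) + (7)
= -13

-13


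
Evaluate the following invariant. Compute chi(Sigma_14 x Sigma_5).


chi(Sigma_14) = 2 - 2*14 = -26
chi(Sigma_5) = 2 - 2*5 = -8
chi(product) = (-26) * (-8) = 208

208


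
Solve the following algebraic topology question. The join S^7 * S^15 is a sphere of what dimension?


Join of spheres: S^m * S^n = S^{m+n+1}.
dim = 7 + 15 + 1 = 23

23


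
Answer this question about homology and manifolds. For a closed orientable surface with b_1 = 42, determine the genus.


For a closed orientable surface: b_1 = 2g.
42 = 2g
g = 42 / 2 = 21

21


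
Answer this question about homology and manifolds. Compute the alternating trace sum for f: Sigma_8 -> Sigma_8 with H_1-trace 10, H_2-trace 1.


L(f) = tr(f_0*) - tr(f_1*) + tr(f_2*).
= 1 - (10) + (1)
= -8

-8


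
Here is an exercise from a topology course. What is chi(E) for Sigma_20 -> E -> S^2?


chi(S^2) = 2 (n even), chi(Sigma_20) = 2 - 2*20 = -38.
chi(E) = 2 * (-38) = -76

-76


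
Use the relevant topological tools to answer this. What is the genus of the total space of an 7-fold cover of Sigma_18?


For an n-sheeted cover: chi(E) = n * chi(B).
chi(Sigma_18) = 2 - 2*18 = -34.
chi(E) = 7 * (-34) = -238.
genus(E) = (2 - chi(E))/2 = (2 - (-238))/2 = 240/2 = 120

120


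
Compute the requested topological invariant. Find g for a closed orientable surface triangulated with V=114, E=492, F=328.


chi = V - E + F = 114 - 492 + 328 = -50
For orientable closed surface: chi = 2 - 2g, so g = (2 - chi)/2.
g = (2 - (-50)) / 2 = 52 / 2 = 26

26


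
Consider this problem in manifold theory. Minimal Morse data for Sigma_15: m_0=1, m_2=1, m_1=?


A perfect Morse function has m_k = b_k.
For Sigma_15: b_0=1, b_1=2g=30, b_2=1.
Saddles m_1 = 2g = 30

30


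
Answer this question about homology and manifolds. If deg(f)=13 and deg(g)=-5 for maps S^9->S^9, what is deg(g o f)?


Degree is multiplicative under composition: deg(g o f) = deg(g) * deg(f).
= -5 * 13 = -65

-65


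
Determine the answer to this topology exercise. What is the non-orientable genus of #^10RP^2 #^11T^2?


Since a >= 1, the sum is non-orientable; each T^2 can be replaced by RP^2 # RP^2 (since T^2#RP^2 = 3RP^2).
Total crosscaps k = 10 + 2*11 = 32.
Check via chi: chi = 10*1 + 11*0 - (10+11-1)*2 = -30 = 2 - k = -30. Consistent.

32


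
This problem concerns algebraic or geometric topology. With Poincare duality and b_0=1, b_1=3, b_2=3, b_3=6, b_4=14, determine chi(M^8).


By Poincare duality b_k = b_{8-k}, so full Betti numbers: b_0=1, b_1=3, b_2=3, b_3=6, b_4=14, b_5=6, b_6=3, b_7=3, b_8=1.
chi = sum (-1)^k b_k = 4

4


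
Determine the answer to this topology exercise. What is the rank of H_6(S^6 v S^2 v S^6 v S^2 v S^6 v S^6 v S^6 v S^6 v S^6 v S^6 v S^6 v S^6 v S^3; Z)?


For a wedge of spheres, H_k (k>0) is free on one generator per sphere of dimension k.
Spheres of dimension 6: count = 10.
b_6 = 10

10


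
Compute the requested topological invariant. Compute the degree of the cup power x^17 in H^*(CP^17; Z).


|x| = 2 in H^*(CP^n).
|x^17| = 17 * |x| = 17 * 2 = 34

34


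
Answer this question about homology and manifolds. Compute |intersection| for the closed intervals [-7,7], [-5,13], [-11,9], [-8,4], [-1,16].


Intersection = [max(a_i), min(b_i)] = [-1, 4].
Length = 4 - -1 = 5

5


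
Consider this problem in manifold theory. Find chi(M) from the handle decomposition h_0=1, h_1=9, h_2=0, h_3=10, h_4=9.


Handles of index k contribute (-1)^k to chi (same as CW cells).
chi = (1) + (-9) + (0) + (-10) + (9) = -9

-9


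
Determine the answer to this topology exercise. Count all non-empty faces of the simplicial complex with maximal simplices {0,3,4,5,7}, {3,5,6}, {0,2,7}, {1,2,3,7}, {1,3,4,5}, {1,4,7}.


Each maximal simplex on m vertices has 2^m - 1 nonempty faces.
Take the union (dedupe shared faces).
Total distinct faces = 56

56


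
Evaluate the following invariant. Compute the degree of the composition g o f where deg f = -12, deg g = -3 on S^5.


Degree is multiplicative under composition: deg(g o f) = deg(g) * deg(f).
= -3 * -12 = 36

36


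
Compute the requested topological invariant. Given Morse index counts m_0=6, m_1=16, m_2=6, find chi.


Morse theory: chi(M) = sum_k (-1)^k m_k where m_k = #(index-k critical points).
= (6) + (-16) + (6) = -4

-4


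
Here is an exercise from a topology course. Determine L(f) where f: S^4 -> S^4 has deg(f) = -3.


On S^4: L(f) = tr(f_0*) + (-1)^4 tr(f_4*) = 1 + (-1)^4 * deg(f).
L(f) = 1 + (-1)^4 * -3 = 1 + -3 = -2

-2


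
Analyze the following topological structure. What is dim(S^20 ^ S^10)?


S^m ^ S^n = S^{m+n}.
k = 20 + 10 = 30

30


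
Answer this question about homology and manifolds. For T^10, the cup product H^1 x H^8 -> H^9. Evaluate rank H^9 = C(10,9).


Cup product: H^p x H^q -> H^{p+q}; here p+q = 1+8 = 9.
rank H^k(T^n) = C(n,k).
C(10,9) = 10

10


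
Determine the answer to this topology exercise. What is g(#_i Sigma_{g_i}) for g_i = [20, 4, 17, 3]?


Genus is additive under connected sum of orientable surfaces.
g = 20 + 4 + 17 + 3 = 44

44


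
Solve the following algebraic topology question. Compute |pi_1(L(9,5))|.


pi_1(L(p,q)) = Z/pZ for any q coprime to p.
|pi_1(L(9,5))| = 9

9


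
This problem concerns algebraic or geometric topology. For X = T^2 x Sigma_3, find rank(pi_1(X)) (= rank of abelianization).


pi_1(A x B) = pi_1(A) x pi_1(B); rank of abelianization = b_1.
b_1(T^2) = 2, b_1(Sigma_3) = 2*3 = 6.
b_1(product) = 2 + 6 = 8

8


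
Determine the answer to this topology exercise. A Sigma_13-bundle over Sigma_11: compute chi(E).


For a fiber bundle F -> E -> B (with CW structure): chi(E) = chi(B) * chi(F).
chi(Sigma_11) = -20, chi(Sigma_13) = -24.
chi(E) = (-20) * (-24) = 480

480


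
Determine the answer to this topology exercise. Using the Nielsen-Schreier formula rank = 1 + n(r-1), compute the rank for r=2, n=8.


Nielsen-Schreier: an index-n subgroup of F_r is free of rank 1 + n(r-1).
Equivalently: chi(cover) = n*chi(base); chi(vee_r S^1) = 1 - 2 = -1.
chi(E) = 8*(-1) = -8; rank = 1 - chi(E) = 1 - (-8) = 9.
rank = 1 + 8*(2-1) = 1 + 8 = 9

9


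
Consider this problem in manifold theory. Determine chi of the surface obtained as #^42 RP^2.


For a non-orientable closed surface with k crosscaps: chi = 2 - k.
Here k = 42.
chi = 2 - 42 = -40

-40


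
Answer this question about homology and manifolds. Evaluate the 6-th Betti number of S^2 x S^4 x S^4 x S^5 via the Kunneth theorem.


Each S^d has Poincare polynomial 1 + t^d.
The product S^2 x S^4 x S^4 x S^5 has Poincare polynomial prod(1+t^d_i).
Expanding: b_0=1, b_2=1, b_4=2, b_5=1, b_6=2, b_7=1, b_8=1, b_9=2, b_10=1, b_11=2, b_13=1, b_15=1.
b_6 = 2

2


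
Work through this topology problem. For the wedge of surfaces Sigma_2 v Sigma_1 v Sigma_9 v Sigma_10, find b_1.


For a wedge X v Y: reduced H_k(X v Y) = H_k(X) + H_k(Y).
Each Sigma_g contributes b_1 = 2g.
b_1 = 4 + 2 + 18 + 20 = 44

44


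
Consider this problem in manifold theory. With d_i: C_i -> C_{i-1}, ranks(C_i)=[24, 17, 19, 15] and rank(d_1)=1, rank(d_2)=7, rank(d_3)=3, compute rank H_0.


rank H_k = rank(ker d_k) - rank(im d_{k+1}).
rank(ker d_0) = rank(C_0) - rank(d_0) = 24 - 0 = 24.
rank(im d_{0+1}) = 1.
rank H_0 = 24 - 1 = 23

23


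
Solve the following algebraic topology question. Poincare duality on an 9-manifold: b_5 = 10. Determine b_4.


Poincare duality for closed orientable n-manifolds: b_k = b_{n-k}.
Here n = 9, so b_4 = b_5 = 10

10


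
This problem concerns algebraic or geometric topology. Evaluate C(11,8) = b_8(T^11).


By the Kunneth formula, b_k(T^n) = C(n,k).
b_8(T^11) = C(11,8).
C(11,8) = 11!/(8!*3!) = 165

165


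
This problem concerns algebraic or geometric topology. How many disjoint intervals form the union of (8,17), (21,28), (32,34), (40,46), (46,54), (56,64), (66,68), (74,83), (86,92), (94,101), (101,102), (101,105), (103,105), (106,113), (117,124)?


Sort and merge overlapping open intervals.
Merged: (8,17), (21,28), (32,34), (40,46), (46,54), (56,64), (66,68), (74,83), (86,92), (94,101), (101,105), (106,113), (117,124).
Number of components = 13

13


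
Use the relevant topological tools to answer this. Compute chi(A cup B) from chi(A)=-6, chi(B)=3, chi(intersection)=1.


chi(A cup B) = chi(A) + chi(B) - chi(A cap B)
= -6 + (3) - (1)
= -4

-4


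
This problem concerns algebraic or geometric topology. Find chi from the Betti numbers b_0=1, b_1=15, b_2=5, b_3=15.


chi = sum_k (-1)^k b_k.
= (1) + (-15) + (5) + (-15)
= -24

-24


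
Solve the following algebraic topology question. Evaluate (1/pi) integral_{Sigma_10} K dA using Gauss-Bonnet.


Gauss-Bonnet: integral K dA = 2*pi*chi(M).
chi(Sigma_10) = 2 - 2*10 = -18.
(integral K dA)/pi = 2*chi = 2*(-18) = -36

-36


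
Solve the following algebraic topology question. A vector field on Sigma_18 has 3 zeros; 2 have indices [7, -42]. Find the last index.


Poincare-Hopf: sum of indices = chi(M).
chi(Sigma_18) = 2 - 2*18 = -34.
Sum of known indices = -35.
x = chi - (sum known) = -34 - (-35) = 1

1


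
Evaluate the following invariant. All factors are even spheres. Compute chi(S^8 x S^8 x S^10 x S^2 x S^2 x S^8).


chi is multiplicative: chi(X x Y) = chi(X) chi(Y).
Each even-dim sphere has chi = 2. There are 6 factors.
chi = 2^6 = 64

64


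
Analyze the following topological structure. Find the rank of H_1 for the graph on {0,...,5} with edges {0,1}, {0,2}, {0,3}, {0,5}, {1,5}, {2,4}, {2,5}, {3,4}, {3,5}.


b_1 = E - V + (number of components).
E = 9, V = 6, components = 1.
b_1 = 9 - 6 + 1 = 4

4


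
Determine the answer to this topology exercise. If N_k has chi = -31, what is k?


chi = 2 - k for closed non-orientable surfaces with k crosscaps.
-31 = 2 - k
k = 2 - (-31) = 33

33


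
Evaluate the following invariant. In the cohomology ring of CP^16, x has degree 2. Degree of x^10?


|x| = 2 in H^*(CP^n).
|x^10| = 10 * |x| = 10 * 2 = 20

20


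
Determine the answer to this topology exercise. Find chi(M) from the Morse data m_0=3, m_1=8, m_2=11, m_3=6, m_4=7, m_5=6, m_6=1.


Morse theory: chi(M) = sum_k (-1)^k m_k where m_k = #(index-k critical points).
= (3) + (-8) + (11) + (-6) + (7) + (-6) + (1) = 2

2


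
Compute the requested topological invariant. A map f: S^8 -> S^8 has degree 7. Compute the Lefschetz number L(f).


On S^8: L(f) = tr(f_0*) + (-1)^8 tr(f_8*) = 1 + (-1)^8 * deg(f).
L(f) = 1 + (-1)^8 * 7 = 1 + 7 = 8

8


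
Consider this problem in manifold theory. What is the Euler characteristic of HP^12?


HP^12 has one cell in each dimension 0, 4, ..., 4*12 (12+1 cells, all even-dim).
chi = 12 + 1 = 13

13


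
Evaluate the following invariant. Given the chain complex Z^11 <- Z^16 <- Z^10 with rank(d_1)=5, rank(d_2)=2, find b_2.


rank H_k = rank(ker d_k) - rank(im d_{k+1}).
rank(ker d_2) = rank(C_2) - rank(d_2) = 10 - 2 = 8.
rank(im d_{2+1}) = 0.
rank H_2 = 8 - 0 = 8

8


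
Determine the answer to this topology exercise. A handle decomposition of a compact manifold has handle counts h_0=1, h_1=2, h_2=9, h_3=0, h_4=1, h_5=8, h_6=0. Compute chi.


Handles of index k contribute (-1)^k to chi (same as CW cells).
chi = (1) + (-2) + (9) + (0) + (1) + (-8) + (0) = 1

1


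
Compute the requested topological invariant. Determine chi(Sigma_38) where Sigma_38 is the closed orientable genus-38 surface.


For a closed orientable surface of genus g: chi = 2 - 2g.
Here g = 38.
chi = 2 - 2*38 = 2 - 76 = -74

-74


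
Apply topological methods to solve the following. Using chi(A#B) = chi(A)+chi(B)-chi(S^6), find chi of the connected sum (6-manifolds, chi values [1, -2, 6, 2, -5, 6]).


For n-manifolds: chi(A#B) = chi(A) + chi(B) - chi(S^6).
chi(S^6) = 1 + (-1)^6 = 2.
chi(#) = (sum chi_i) - (6-1)*chi(S^6) = 8 - 5*2 = -2

-2


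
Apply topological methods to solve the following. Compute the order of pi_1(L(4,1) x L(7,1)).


pi_1(X x Y) = pi_1(X) x pi_1(Y).
pi_1(L(4,1)) = Z/4, pi_1(L(7,1)) = Z/7.
|Z/4 x Z/7| = 4 * 7 = 28

28


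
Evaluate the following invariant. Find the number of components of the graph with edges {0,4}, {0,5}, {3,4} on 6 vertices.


Run DFS/union-find over 6 vertices.
V = 6, E = 3.
Number of components = 3

3


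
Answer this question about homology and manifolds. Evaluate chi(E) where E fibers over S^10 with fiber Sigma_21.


chi(S^10) = 2 (n even), chi(Sigma_21) = 2 - 2*21 = -40.
chi(E) = 2 * (-40) = -80

-80


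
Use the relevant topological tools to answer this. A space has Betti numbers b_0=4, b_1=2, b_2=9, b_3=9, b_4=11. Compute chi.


chi = sum_k (-1)^k b_k.
= (4) + (-2) + (9) + (-9) + (11)
= 13

13


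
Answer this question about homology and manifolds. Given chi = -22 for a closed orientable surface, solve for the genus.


chi = 2 - 2g for closed orientable surfaces.
-22 = 2 - 2g
2g = 2 - (-22) = 24
g = 12

12


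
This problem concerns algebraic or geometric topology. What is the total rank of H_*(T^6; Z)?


b_k(T^6) = C(6,k), so the sum over k is sum_k C(6,k) = 2^6.
Total = 2^6 = 64

64


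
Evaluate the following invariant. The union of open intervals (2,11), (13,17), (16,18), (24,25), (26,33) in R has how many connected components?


Sort and merge overlapping open intervals.
Merged: (2,11), (13,18), (24,25), (26,33).
Number of components = 4

4


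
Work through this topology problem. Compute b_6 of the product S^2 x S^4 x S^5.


Each S^d has Poincare polynomial 1 + t^d.
The product S^2 x S^4 x S^5 has Poincare polynomial prod(1+t^d_i).
Expanding: b_0=1, b_2=1, b_4=1, b_5=1, b_6=1, b_7=1, b_9=1, b_11=1.
b_6 = 1

1


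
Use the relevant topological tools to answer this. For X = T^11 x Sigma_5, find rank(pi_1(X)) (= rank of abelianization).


pi_1(A x B) = pi_1(A) x pi_1(B); rank of abelianization = b_1.
b_1(T^11) = 11, b_1(Sigma_5) = 2*5 = 10.
b_1(product) = 11 + 10 = 21

21


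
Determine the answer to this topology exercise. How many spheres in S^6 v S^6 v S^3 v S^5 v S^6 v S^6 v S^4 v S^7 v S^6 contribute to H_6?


For a wedge of spheres, H_k (k>0) is free on one generator per sphere of dimension k.
Spheres of dimension 6: count = 5.
b_6 = 5

5


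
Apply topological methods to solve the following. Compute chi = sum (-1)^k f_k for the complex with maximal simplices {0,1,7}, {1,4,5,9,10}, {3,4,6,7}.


Enumerate all faces; f-vector: f_0=9, f_1=19, f_2=15, f_3=6, f_4=1.
chi = sum (-1)^k f_k = 0

0


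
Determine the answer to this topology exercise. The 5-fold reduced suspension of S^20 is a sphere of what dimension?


Each suspension raises dimension by 1: Sigma S^n = S^{n+1}.
Sigma^5 S^20 = S^{20+5} = S^25

25


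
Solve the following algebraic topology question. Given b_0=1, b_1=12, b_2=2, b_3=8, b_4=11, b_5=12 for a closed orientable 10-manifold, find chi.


By Poincare duality b_k = b_{10-k}, so full Betti numbers: b_0=1, b_1=12, b_2=2, b_3=8, b_4=11, b_5=12, b_6=11, b_7=8, b_8=2, b_9=12, b_10=1.
chi = sum (-1)^k b_k = -24

-24


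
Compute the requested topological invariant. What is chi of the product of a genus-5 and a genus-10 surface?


chi(Sigma_5) = 2 - 2*5 = -8
chi(Sigma_10) = 2 - 2*10 = -18
chi(product) = (-8) * (-18) = 144

144


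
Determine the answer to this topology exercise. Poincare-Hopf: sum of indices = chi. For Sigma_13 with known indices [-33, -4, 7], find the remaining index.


Poincare-Hopf: sum of indices = chi(M).
chi(Sigma_13) = 2 - 2*13 = -24.
Sum of known indices = -30.
x = chi - (sum known) = -24 - (-30) = 6

6


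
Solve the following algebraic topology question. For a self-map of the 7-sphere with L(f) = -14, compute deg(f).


L(f) = 1 + (-1)^7 deg(f) on S^7.
-14 = 1 + (-1)^7 * deg(f)
(-1)^7 * deg(f) = -15
deg(f) = 15

15


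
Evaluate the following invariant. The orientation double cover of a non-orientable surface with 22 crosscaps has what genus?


chi(N_22) = 2 - 22 = -20.
Double cover: chi(Sigma_g) = 2 * chi(N_22) = 2*(-20) = -40.
2 - 2g = -40, so g = (2 - (-40))/2 = 42/2 = 21

21


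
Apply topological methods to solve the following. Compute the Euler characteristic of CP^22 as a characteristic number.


For any closed oriented manifold, <e(TM),[M]> = chi(M).
chi(CP^22) = 22+1 = 23

23


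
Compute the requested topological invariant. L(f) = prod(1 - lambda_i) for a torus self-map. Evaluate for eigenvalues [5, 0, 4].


For a torus self-map: L(f) = det(I - A) where A acts on H_1.
L(f) = (1-5) * (1-0) * (1-4) = -4 * 1 * -3 = 12

12


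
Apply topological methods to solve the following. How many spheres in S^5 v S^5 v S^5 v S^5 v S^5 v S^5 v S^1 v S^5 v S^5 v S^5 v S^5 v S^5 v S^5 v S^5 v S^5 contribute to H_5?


For a wedge of spheres, H_k (k>0) is free on one generator per sphere of dimension k.
Spheres of dimension 5: count = 14.
b_5 = 14

14


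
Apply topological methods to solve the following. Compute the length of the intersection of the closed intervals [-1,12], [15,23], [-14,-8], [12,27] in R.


Intersection = [max(a_i), min(b_i)] = [15, -8].
Since 15 > -8, the intersection is empty.
Length = 0

0


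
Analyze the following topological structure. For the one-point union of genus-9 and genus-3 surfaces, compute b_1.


For a wedge: H_1(A v B) = H_1(A) + H_1(B).
b_1(Sigma_9) = 18, b_1(Sigma_3) = 6.
b_1 = 18 + 6 = 24

24


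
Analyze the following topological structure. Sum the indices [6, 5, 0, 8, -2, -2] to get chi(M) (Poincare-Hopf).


Poincare-Hopf: chi(M) = sum of indices of zeros.
chi = (6) + (5) + (0) + (8) + (-2) + (-2) = 15

15


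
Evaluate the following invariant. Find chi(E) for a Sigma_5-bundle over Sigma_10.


For a fiber bundle F -> E -> B (with CW structure): chi(E) = chi(B) * chi(F).
chi(Sigma_10) = -18, chi(Sigma_5) = -8.
chi(E) = (-18) * (-8) = 144

144


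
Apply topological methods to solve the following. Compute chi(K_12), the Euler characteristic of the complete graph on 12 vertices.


K_12: V = 12, E = C(12,2) = 66.
chi = V - E = 12 - 66 = -54

-54


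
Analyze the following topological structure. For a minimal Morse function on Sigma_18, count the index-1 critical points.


A perfect Morse function has m_k = b_k.
For Sigma_18: b_0=1, b_1=2g=36, b_2=1.
Saddles m_1 = 2g = 36

36


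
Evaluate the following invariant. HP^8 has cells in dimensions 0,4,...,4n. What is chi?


HP^8 has one cell in each dimension 0, 4, ..., 4*8 (8+1 cells, all even-dim).
chi = 8 + 1 = 9

9


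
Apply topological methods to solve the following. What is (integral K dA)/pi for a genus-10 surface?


Gauss-Bonnet: integral K dA = 2*pi*chi(M).
chi(Sigma_10) = 2 - 2*10 = -18.
(integral K dA)/pi = 2*chi = 2*(-18) = -36

-36


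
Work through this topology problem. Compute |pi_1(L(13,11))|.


pi_1(L(p,q)) = Z/pZ for any q coprime to p.
|pi_1(L(13,11))| = 13

13


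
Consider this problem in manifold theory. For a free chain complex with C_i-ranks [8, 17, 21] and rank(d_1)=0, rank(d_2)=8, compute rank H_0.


rank H_k = rank(ker d_k) - rank(im d_{k+1}).
rank(ker d_0) = rank(C_0) - rank(d_0) = 8 - 0 = 8.
rank(im d_{0+1}) = 0.
rank H_0 = 8 - 0 = 8

8


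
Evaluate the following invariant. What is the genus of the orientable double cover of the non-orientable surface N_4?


chi(N_4) = 2 - 4 = -2.
Double cover: chi(Sigma_g) = 2 * chi(N_4) = 2*(-2) = -4.
2 - 2g = -4, so g = (2 - (-4))/2 = 6/2 = 3

3
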